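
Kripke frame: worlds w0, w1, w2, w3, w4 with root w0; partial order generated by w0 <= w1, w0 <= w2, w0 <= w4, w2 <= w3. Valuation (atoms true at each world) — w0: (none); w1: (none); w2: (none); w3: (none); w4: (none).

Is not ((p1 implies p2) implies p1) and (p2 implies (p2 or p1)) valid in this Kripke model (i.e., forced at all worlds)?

w0 forces not ((p1 implies p2) implies p1) and (p2 implies (p2 or p1)) since w0 forces both conjuncts.
Since the root w0 forces not ((p1 implies p2) implies p1) and (p2 implies (p2 or p1)) and forcing is persistent (monotone upward), every world forces it.

Yes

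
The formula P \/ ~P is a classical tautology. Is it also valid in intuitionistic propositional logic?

This is the law of excluded middle, which is not intuitionistically valid.
A Kripke countermodel: worlds 0, 1; order generated by 0 <= 1; atoms true at each world — 0:{}; 1:{P}.
0 ||-/- P \/ ~P: neither disjunct is forced at 0.
0 lacks atom P, so 0 ||-/- P.
So the root 0 does not force the formula.

No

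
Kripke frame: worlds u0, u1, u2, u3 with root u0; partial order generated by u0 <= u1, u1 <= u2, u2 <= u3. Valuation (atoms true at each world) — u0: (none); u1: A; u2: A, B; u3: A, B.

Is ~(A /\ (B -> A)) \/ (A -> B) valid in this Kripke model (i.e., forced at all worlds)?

Not every world: u0 ||-/- ~(A /\ (B -> A)) \/ (A -> B).
u0 ||-/- ~(A /\ (B -> A)) \/ (A -> B): neither disjunct is forced at u0.
u0 ||-/- ~(A /\ (B -> A)) since u1 is accessible from u0 and u1 ||- A /\ (B -> A).

No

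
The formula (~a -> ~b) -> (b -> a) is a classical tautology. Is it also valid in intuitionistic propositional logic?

This is the converse of contraposition, which is not intuitionistically valid.
A Kripke countermodel: worlds 0, 1; order generated by 0 <= 1; atoms true at each world — 0:{b}; 1:{a,b}.
0 ||-/- (~a -> ~b) -> (b -> a): already at 0 itself, 0 ||- ~a -> ~b but 0 ||-/- b -> a.
0 ||-/- b -> a: already at 0 itself, 0 ||- b but 0 ||-/- a.
0 lacks atom a, so 0 ||-/- a.
So the root 0 does not force the formula.

No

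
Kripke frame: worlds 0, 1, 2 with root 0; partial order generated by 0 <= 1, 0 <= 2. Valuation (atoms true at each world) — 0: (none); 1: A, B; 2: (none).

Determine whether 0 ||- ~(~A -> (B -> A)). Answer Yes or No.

No

0 ||-/- ~(~A -> (B -> A)) since 0 is accessible from 0 and 0 ||- ~A -> (B -> A).
0 ||- ~A -> (B -> A): every world accessible from 0 that forces ~A (namely 2) also forces B -> A.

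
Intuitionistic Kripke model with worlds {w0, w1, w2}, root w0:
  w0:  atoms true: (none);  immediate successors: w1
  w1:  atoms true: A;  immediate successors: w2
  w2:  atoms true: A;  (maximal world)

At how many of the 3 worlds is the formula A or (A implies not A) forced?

w0: does not force it — w0 does not force A or (A implies not A): neither disjunct is forced at w0.
w1: forces it.
w2: forces it.
Worlds forcing the formula: {w1, w2}.

2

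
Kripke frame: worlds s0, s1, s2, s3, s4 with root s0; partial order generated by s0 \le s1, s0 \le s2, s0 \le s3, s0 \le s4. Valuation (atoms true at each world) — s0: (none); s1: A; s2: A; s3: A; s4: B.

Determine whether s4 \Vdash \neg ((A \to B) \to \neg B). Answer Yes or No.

s4 \Vdash \neg ((A \to B) \to \neg B): no world accessible from s4 forces (A \to B) \to \neg B.

Yes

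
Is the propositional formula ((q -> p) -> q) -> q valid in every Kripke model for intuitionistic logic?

This is Peirce's law, which is not intuitionistically valid.
A Kripke countermodel: worlds w0, w1; order generated by w0 <= w1; atoms true at each world — w0:{}; w1:{q}.
w0 ||-/- ((q -> p) -> q) -> q: already at w0 itself, w0 ||- (q -> p) -> q but w0 ||-/- q.
w0 lacks atom q, so w0 ||-/- q.
So the root w0 does not force the formula.

No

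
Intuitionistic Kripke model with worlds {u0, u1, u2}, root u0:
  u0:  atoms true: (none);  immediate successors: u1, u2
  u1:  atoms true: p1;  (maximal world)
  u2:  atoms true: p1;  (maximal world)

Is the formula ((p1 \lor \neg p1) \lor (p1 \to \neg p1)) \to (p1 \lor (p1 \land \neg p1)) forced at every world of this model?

u0 \Vdash ((p1 \lor \neg p1) \lor (p1 \to \neg p1)) \to (p1 \lor (p1 \land \neg p1)): every world accessible from u0 that forces (p1 \lor \neg p1) \lor (p1 \to \neg p1) (namely u1, u2) also forces p1 \lor (p1 \land \neg p1).
Since the root u0 forces ((p1 \lor \neg p1) \lor (p1 \to \neg p1)) \to (p1 \lor (p1 \land \neg p1)) and forcing is persistent (monotone upward), every world forces it.

Yes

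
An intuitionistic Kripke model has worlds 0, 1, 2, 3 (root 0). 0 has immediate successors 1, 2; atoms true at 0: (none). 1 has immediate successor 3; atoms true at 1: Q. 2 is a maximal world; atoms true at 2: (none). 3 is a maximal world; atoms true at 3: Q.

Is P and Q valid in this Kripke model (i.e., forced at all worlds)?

Not every world: 0 does not force P and Q.
0 does not force P and Q since 0 fails P.

No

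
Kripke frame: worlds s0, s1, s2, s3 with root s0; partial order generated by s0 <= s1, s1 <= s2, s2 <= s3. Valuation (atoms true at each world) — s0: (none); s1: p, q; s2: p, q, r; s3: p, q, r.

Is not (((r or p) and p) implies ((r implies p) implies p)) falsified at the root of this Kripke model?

s0 does not force not (((r or p) and p) implies ((r implies p) implies p)) since s0 is accessible from s0 and s0 forces ((r or p) and p) implies ((r implies p) implies p).
s0 forces ((r or p) and p) implies ((r implies p) implies p): every world accessible from s0 that forces (r or p) and p (namely s1, s2, s3) also forces (r implies p) implies p.
So the root s0 does not force not (((r or p) and p) implies ((r implies p) implies p)); the model is a countermodel.

Yes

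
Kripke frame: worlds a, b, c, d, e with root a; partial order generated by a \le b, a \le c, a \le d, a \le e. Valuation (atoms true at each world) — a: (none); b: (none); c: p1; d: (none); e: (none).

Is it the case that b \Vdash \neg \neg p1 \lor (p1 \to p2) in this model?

Yes

b \Vdash \neg \neg p1 \lor (p1 \to p2) via the disjunct p1 \to p2.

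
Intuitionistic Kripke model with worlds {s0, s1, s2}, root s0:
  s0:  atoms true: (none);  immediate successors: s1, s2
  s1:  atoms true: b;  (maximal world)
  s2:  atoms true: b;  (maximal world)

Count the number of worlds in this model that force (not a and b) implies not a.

s0: forces it.
s1: forces it.
s2: forces it.
Worlds forcing the formula: {s0, s1, s2}.

3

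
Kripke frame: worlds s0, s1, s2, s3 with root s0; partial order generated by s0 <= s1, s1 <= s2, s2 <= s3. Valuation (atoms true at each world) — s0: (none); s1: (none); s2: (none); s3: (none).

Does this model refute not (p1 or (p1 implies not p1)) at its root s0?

Yes

s0 does not force not (p1 or (p1 implies not p1)) since s0 is accessible from s0 and s0 forces p1 or (p1 implies not p1).
s0 forces p1 or (p1 implies not p1) via the disjunct p1 implies not p1.
So the root s0 does not force not (p1 or (p1 implies not p1)); the model is a countermodel.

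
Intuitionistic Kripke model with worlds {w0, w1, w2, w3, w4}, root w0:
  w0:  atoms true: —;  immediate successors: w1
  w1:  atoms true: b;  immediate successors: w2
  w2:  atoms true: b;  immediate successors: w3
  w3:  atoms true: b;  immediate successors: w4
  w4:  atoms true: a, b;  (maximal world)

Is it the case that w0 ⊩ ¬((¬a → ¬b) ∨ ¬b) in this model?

w0 ⊮ ¬((¬a → ¬b) ∨ ¬b) since w0 is accessible from w0 and w0 ⊩ (¬a → ¬b) ∨ ¬b.
w0 ⊩ (¬a → ¬b) ∨ ¬b via the disjunct ¬a → ¬b.

No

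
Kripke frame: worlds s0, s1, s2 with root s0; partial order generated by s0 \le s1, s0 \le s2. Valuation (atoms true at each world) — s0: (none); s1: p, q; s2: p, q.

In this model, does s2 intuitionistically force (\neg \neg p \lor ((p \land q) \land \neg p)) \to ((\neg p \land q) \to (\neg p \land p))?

Yes

s2 \Vdash (\neg \neg p \lor ((p \land q) \land \neg p)) \to ((\neg p \land q) \to (\neg p \land p)): every world accessible from s2 that forces \neg \neg p \lor ((p \land q) \land \neg p) (namely s2) also forces (\neg p \land q) \to (\neg p \land p).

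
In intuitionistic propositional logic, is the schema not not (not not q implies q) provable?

This is the double negation of double-negation elimination, which is intuitionistically derivable.
By Glivenko's theorem the double negation of any classical propositional tautology is intuitionistically provable; not not q implies q is classically a tautology.

Yes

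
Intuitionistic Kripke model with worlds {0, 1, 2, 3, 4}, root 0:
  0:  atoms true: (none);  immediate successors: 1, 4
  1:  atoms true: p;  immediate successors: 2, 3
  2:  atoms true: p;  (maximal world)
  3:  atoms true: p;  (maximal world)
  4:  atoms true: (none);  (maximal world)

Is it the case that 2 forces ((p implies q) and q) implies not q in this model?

Yes

2 forces ((p implies q) and q) implies not q vacuously: no world accessible from 2 forces the antecedent (p implies q) and q.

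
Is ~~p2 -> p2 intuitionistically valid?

No

This is double-negation elimination, which is not intuitionistically valid.
A Kripke countermodel: worlds 0, 1; order generated by 0 <= 1; atoms true at each world — 0:{}; 1:{p2}.
0 ||-/- ~~p2 -> p2: already at 0 itself, 0 ||- ~~p2 but 0 ||-/- p2.
0 lacks atom p2, so 0 ||-/- p2.
So the root 0 does not force the formula.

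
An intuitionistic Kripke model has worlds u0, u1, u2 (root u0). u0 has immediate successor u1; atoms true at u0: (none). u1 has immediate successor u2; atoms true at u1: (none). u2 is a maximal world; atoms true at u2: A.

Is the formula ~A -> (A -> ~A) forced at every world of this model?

u0 ||- ~A -> (A -> ~A) vacuously: no world accessible from u0 forces the antecedent ~A.
Since the root u0 forces ~A -> (A -> ~A) and forcing is persistent (monotone upward), every world forces it.

Yes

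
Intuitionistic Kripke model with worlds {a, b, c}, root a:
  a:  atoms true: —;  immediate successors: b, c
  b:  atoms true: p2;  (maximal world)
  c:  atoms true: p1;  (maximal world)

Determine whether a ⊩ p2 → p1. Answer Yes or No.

a ⊮ p2 → p1: at the accessible world b, b ⊩ p2 but b ⊮ p1.
b lacks atom p1, so b ⊮ p1.

No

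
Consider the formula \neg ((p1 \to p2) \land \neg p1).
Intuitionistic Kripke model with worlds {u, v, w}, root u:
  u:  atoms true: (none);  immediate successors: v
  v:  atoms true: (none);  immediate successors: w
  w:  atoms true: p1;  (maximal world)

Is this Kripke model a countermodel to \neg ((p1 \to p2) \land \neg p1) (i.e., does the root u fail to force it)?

No

u \Vdash \neg ((p1 \to p2) \land \neg p1): no world accessible from u forces (p1 \to p2) \land \neg p1.
So the root u forces \neg ((p1 \to p2) \land \neg p1); the model is not a countermodel.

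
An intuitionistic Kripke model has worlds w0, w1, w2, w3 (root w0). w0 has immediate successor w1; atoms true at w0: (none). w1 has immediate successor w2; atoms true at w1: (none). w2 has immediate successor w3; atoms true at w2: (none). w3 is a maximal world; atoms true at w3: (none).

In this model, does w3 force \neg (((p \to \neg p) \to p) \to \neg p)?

w3 \nVdash \neg (((p \to \neg p) \to p) \to \neg p) since w3 is accessible from w3 and w3 \Vdash ((p \to \neg p) \to p) \to \neg p.
w3 \Vdash ((p \to \neg p) \to p) \to \neg p vacuously: no world accessible from w3 forces the antecedent (p \to \neg p) \to p.

No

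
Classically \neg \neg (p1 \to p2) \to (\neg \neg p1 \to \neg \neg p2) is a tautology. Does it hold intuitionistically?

Yes

This is the distribution of double negation over implication, which is intuitionistically derivable.
Assume \neg \neg (p1 \to p2) and \neg \neg p1; suppose \neg p2. Then p1 \to p2 would give \neg p1 (by contraposition), contradicting \neg \neg p1; so \neg (p1 \to p2), contradicting \neg \neg (p1 \to p2). Hence \neg \neg p2.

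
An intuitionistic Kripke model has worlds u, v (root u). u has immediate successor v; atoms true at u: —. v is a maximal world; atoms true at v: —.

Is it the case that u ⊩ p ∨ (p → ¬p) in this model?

u ⊩ p ∨ (p → ¬p) via the disjunct p → ¬p.

Yes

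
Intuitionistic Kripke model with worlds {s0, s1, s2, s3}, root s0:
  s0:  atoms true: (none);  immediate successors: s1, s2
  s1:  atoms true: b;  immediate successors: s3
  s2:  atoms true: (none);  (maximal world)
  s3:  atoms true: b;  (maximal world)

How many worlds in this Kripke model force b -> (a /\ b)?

s0: does not force it — s0 ||-/- b -> (a /\ b): at the accessible world s1, s1 ||- b but s1 ||-/- a /\ b.
s1: does not force it — s1 ||-/- b -> (a /\ b): already at s1 itself, s1 ||- b but s1 ||-/- a /\ b.
s2: forces it.
s3: does not force it.
Worlds forcing the formula: {s2}.

1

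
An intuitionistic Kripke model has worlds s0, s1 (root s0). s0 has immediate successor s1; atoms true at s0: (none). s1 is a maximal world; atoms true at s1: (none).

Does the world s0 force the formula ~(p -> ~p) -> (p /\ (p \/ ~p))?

Yes

s0 ||- ~(p -> ~p) -> (p /\ (p \/ ~p)) vacuously: no world accessible from s0 forces the antecedent ~(p -> ~p).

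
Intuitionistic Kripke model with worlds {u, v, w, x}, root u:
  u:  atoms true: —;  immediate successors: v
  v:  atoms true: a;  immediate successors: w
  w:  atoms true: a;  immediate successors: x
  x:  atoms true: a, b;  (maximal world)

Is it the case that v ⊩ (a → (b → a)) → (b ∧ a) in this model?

No

v ⊮ (a → (b → a)) → (b ∧ a): already at v itself, v ⊩ a → (b → a) but v ⊮ b ∧ a.
v ⊮ b ∧ a since v fails b.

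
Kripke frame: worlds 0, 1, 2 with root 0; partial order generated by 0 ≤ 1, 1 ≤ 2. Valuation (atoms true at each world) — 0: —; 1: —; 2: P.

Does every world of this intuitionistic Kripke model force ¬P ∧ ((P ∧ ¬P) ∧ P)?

Not every world: 0 ⊮ ¬P ∧ ((P ∧ ¬P) ∧ P).
0 ⊮ ¬P ∧ ((P ∧ ¬P) ∧ P) since 0 fails ¬P.

No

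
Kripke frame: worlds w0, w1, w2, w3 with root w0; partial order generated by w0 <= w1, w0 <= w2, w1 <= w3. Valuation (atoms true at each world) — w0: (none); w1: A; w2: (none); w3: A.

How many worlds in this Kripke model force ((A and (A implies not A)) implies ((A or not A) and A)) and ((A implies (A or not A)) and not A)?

w0: does not force it — w0 does not force ((A and (A implies not A)) implies ((A or not A) and A)) and ((A implies (A or not A)) and not A) since w0 fails (A implies (A or not A)) and not A.
w1: does not force it — w1 does not force ((A and (A implies not A)) implies ((A or not A) and A)) and ((A implies (A or not A)) and not A) since w1 fails (A implies (A or not A)) and not A.
w2: forces it.
w3: does not force it.
Worlds forcing the formula: {w2}.

1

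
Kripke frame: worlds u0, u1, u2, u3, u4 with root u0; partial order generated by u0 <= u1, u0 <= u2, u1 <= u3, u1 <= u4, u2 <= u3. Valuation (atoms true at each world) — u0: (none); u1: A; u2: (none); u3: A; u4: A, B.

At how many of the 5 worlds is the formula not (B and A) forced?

u0: does not force it — u0 does not force not (B and A) since u4 is accessible from u0 and u4 forces B and A.
u1: does not force it — u1 does not force not (B and A) since u4 is accessible from u1 and u4 forces B and A.
u2: forces it.
u3: forces it.
u4: does not force it — u4 does not force not (B and A) since u4 is accessible from u4 and u4 forces B and A.
Worlds forcing the formula: {u2, u3}.

2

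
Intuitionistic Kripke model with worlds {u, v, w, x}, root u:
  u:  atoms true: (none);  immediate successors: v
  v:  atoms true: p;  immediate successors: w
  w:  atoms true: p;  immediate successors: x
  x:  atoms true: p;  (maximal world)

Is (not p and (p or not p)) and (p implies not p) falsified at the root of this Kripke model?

u does not force (not p and (p or not p)) and (p implies not p) since u fails not p and (p or not p).
So the root u does not force (not p and (p or not p)) and (p implies not p); the model is a countermodel.

Yes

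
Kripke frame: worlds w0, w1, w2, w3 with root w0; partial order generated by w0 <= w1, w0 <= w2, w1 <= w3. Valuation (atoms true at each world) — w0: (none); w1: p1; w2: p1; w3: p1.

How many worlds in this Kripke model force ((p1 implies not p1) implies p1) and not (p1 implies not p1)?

w0: forces it.
w1: forces it.
w2: forces it.
w3: forces it.
Worlds forcing the formula: {w0, w1, w2, w3}.

4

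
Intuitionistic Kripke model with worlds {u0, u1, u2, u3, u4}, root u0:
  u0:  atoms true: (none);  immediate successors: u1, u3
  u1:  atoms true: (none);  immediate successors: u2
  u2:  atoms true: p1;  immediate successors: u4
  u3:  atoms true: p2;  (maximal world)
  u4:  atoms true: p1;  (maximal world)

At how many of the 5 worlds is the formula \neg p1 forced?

1

u0: does not force it — u0 \nVdash \neg p1 since u2 is accessible from u0 and u2 \Vdash p1.
u1: does not force it — u1 \nVdash \neg p1 since u2 is accessible from u1 and u2 \Vdash p1.
u2: does not force it.
u3: forces it.
u4: does not force it.
Worlds forcing the formula: {u3}.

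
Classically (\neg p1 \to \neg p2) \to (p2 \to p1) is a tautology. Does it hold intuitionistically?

No

This is the converse of contraposition, which is not intuitionistically valid.
A Kripke countermodel: worlds a, b; order generated by a \le b; atoms true at each world — a:{p2}; b:{p1,p2}.
a \nVdash (\neg p1 \to \neg p2) \to (p2 \to p1): already at a itself, a \Vdash \neg p1 \to \neg p2 but a \nVdash p2 \to p1.
a \nVdash p2 \to p1: already at a itself, a \Vdash p2 but a \nVdash p1.
a lacks atom p1, so a \nVdash p1.
So the root a does not force the formula.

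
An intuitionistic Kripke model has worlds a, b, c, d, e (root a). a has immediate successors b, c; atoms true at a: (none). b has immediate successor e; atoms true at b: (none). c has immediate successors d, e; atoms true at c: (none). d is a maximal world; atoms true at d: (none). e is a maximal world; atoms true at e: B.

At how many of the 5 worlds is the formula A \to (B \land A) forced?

5

a: forces it.
b: forces it.
c: forces it.
d: forces it.
e: forces it.
Worlds forcing the formula: {a, b, c, d, e}.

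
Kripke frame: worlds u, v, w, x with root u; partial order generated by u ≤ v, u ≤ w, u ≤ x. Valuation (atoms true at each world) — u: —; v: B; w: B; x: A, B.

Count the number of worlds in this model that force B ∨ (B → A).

u: does not force it — u ⊮ B ∨ (B → A): neither disjunct is forced at u.
v: forces it.
w: forces it.
x: forces it.
Worlds forcing the formula: {v, w, x}.

3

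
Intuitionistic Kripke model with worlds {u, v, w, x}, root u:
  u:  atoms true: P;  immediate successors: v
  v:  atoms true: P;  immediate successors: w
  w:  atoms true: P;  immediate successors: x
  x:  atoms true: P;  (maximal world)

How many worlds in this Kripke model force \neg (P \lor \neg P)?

0

u: does not force it — u \nVdash \neg (P \lor \neg P) since u is accessible from u and u \Vdash P \lor \neg P.
v: does not force it.
w: does not force it.
x: does not force it.
Worlds forcing the formula: { }.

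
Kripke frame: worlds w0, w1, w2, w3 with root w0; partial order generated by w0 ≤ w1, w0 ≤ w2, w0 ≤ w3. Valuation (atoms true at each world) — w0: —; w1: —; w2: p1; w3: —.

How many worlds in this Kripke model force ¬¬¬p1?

2

w0: does not force it — w0 ⊮ ¬¬¬p1 since w2 is accessible from w0 and w2 ⊩ ¬¬p1.
w1: forces it.
w2: does not force it.
w3: forces it.
Worlds forcing the formula: {w1, w3}.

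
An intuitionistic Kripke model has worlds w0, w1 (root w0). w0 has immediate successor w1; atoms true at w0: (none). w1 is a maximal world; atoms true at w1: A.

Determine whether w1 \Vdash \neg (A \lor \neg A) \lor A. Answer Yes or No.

w1 \Vdash \neg (A \lor \neg A) \lor A via the disjunct A.

Yes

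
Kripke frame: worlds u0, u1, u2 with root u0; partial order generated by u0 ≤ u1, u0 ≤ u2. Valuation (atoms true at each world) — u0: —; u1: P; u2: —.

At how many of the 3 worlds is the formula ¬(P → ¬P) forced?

1

u0: does not force it — u0 ⊮ ¬(P → ¬P) since u2 is accessible from u0 and u2 ⊩ P → ¬P.
u1: forces it.
u2: does not force it.
Worlds forcing the formula: {u1}.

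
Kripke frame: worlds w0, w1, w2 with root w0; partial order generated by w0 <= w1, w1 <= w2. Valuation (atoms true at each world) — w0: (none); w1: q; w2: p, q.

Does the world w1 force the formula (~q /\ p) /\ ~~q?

No

w1 ||-/- (~q /\ p) /\ ~~q since w1 fails ~q /\ p.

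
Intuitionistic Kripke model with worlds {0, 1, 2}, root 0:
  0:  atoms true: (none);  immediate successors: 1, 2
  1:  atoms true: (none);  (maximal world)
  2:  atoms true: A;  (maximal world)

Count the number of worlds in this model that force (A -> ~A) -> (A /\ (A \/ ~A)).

0: does not force it — 0 ||-/- (A -> ~A) -> (A /\ (A \/ ~A)): at the accessible world 1, 1 ||- A -> ~A but 1 ||-/- A /\ (A \/ ~A).
1: does not force it — 1 ||-/- (A -> ~A) -> (A /\ (A \/ ~A)): already at 1 itself, 1 ||- A -> ~A but 1 ||-/- A /\ (A \/ ~A).
2: forces it.
Worlds forcing the formula: {2}.

1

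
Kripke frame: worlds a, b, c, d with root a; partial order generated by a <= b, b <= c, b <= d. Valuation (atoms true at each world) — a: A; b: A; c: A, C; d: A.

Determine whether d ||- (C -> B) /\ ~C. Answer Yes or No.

d ||- (C -> B) /\ ~C since d forces both conjuncts.

Yes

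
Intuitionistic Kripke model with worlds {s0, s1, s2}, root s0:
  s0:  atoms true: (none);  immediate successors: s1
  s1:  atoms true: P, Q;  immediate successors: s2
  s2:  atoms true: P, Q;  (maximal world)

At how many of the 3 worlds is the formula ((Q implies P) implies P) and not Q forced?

s0: does not force it — s0 does not force ((Q implies P) implies P) and not Q since s0 fails (Q implies P) implies P.
s1: does not force it.
s2: does not force it.
Worlds forcing the formula: { }.

0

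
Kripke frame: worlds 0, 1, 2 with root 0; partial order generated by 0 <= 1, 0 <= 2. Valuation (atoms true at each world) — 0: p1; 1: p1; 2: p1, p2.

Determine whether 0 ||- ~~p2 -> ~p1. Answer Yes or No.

0 ||-/- ~~p2 -> ~p1: at the accessible world 2, 2 ||- ~~p2 but 2 ||-/- ~p1.
2 ||-/- ~p1 since 2 is accessible from 2 and 2 ||- p1.

No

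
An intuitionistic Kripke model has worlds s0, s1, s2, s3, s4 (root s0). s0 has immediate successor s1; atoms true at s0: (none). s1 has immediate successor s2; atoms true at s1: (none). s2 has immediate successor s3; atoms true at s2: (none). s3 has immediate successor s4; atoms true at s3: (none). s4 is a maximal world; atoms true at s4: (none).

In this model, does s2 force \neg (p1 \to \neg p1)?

s2 \nVdash \neg (p1 \to \neg p1) since s2 is accessible from s2 and s2 \Vdash p1 \to \neg p1.
s2 \Vdash p1 \to \neg p1 vacuously: no world accessible from s2 forces the antecedent p1.

No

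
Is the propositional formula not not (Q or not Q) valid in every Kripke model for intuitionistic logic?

This is the double negation of excluded middle, which is intuitionistically derivable.
Assuming not (Q or not Q): from Q we'd get Q or not Q, so not Q; but then Q or not Q again — contradiction. Hence not not (Q or not Q).

Yes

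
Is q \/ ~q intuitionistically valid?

No

This is the law of excluded middle, which is not intuitionistically valid.
A Kripke countermodel: worlds w0, w1; order generated by w0 <= w1; atoms true at each world — w0:{}; w1:{q}.
w0 ||-/- q \/ ~q: neither disjunct is forced at w0.
w0 lacks atom q, so w0 ||-/- q.
So the root w0 does not force the formula.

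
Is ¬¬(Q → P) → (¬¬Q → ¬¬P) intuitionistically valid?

Yes

This is the distribution of double negation over implication, which is intuitionistically derivable.
Assume ¬¬(Q → P) and ¬¬Q; suppose ¬P. Then Q → P would give ¬Q (by contraposition), contradicting ¬¬Q; so ¬(Q → P), contradicting ¬¬(Q → P). Hence ¬¬P.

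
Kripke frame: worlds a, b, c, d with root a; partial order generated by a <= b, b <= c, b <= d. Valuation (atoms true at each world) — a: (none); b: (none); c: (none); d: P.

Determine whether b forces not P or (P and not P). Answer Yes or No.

No

b does not force not P or (P and not P): neither disjunct is forced at b.
b does not force not P since d is accessible from b and d forces P.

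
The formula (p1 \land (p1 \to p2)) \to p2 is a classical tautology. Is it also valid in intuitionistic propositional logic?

This is modus ponens in implicational form, which is intuitionistically derivable.
If a world forces p1 and p1 \to p2, then applying the implication at that world (which is accessible from itself) gives p2.

Yes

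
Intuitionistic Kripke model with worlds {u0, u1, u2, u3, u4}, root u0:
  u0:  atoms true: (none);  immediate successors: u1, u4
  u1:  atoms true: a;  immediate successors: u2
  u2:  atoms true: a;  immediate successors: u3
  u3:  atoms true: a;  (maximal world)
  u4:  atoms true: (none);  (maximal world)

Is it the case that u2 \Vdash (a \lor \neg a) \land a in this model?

u2 \Vdash (a \lor \neg a) \land a since u2 forces both conjuncts.

Yes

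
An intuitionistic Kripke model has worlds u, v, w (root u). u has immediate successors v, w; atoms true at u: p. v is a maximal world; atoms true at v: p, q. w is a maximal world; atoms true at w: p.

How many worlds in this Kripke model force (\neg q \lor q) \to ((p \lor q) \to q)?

u: does not force it — u \nVdash (\neg q \lor q) \to ((p \lor q) \to q): at the accessible world w, w \Vdash \neg q \lor q but w \nVdash (p \lor q) \to q.
v: forces it.
w: does not force it.
Worlds forcing the formula: {v}.

1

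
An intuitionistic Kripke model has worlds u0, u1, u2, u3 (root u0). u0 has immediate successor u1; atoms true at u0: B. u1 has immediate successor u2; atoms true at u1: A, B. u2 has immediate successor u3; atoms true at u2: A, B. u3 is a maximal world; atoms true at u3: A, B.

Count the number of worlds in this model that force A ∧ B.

u0: does not force it — u0 ⊮ A ∧ B since u0 fails A.
u1: forces it.
u2: forces it.
u3: forces it.
Worlds forcing the formula: {u1, u2, u3}.

3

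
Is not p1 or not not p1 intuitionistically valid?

This is the weak law of excluded middle, which is not intuitionistically valid.
A Kripke countermodel: worlds w0, w1, w2; order generated by w0 <= w1, w0 <= w2; atoms true at each world — w0:{}; w1:{p1}; w2:{}.
w0 does not force not p1 or not not p1: neither disjunct is forced at w0.
w0 does not force not p1 since w1 is accessible from w0 and w1 forces p1.
So the root w0 does not force the formula.

No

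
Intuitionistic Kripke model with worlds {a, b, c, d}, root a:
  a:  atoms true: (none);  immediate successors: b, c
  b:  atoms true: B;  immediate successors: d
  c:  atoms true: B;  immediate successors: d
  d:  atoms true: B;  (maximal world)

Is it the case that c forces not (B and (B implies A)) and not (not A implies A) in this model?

c forces not (B and (B implies A)) and not (not A implies A) since c forces both conjuncts.

Yes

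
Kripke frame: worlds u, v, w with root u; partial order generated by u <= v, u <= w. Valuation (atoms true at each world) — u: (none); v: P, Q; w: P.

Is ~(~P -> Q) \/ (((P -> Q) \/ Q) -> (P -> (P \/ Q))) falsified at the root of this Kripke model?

u ||- ~(~P -> Q) \/ (((P -> Q) \/ Q) -> (P -> (P \/ Q))) via the disjunct ((P -> Q) \/ Q) -> (P -> (P \/ Q)).
So the root u forces ~(~P -> Q) \/ (((P -> Q) \/ Q) -> (P -> (P \/ Q))); the model is not a countermodel.

No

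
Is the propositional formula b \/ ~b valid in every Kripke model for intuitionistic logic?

This is the law of excluded middle, which is not intuitionistically valid.
A Kripke countermodel: worlds u, v; order generated by u <= v; atoms true at each world — u:{}; v:{b}.
u ||-/- b \/ ~b: neither disjunct is forced at u.
u lacks atom b, so u ||-/- b.
So the root u does not force the formula.

No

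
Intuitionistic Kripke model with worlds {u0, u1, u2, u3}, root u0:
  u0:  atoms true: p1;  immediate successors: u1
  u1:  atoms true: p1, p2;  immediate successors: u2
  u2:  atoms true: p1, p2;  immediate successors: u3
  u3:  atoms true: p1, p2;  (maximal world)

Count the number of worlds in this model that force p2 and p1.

u0: does not force it — u0 does not force p2 and p1 since u0 fails p2.
u1: forces it.
u2: forces it.
u3: forces it.
Worlds forcing the formula: {u1, u2, u3}.

3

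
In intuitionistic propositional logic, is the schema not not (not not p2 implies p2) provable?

This is the double negation of double-negation elimination, which is intuitionistically derivable.
By Glivenko's theorem the double negation of any classical propositional tautology is intuitionistically provable; not not p2 implies p2 is classically a tautology.

Yes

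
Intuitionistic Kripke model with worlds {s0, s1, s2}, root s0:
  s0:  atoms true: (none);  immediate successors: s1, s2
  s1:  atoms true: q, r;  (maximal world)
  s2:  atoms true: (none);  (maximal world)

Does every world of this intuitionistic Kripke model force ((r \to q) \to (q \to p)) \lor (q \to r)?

s0 \Vdash ((r \to q) \to (q \to p)) \lor (q \to r) via the disjunct q \to r.
Since the root s0 forces ((r \to q) \to (q \to p)) \lor (q \to r) and forcing is persistent (monotone upward), every world forces it.

Yes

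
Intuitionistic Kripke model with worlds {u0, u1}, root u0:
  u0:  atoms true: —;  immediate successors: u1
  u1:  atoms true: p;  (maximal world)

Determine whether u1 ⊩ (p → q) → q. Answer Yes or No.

u1 ⊩ (p → q) → q vacuously: no world accessible from u1 forces the antecedent p → q.

Yes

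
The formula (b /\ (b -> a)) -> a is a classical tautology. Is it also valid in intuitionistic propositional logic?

Yes

This is modus ponens in implicational form, which is intuitionistically derivable.
If a world forces b and b -> a, then applying the implication at that world (which is accessible from itself) gives a.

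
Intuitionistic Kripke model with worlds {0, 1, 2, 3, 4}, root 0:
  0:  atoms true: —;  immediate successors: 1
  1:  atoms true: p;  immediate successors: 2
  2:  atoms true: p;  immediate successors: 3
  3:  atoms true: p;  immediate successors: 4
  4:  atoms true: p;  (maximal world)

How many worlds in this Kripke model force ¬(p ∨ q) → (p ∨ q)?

5

0: forces it.
1: forces it.
2: forces it.
3: forces it.
4: forces it.
Worlds forcing the formula: {0, 1, 2, 3, 4}.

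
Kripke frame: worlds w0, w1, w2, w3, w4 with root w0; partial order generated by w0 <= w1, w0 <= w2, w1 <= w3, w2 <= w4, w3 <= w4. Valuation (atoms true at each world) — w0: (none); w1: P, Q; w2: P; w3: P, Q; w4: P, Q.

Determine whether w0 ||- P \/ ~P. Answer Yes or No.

w0 ||-/- P \/ ~P: neither disjunct is forced at w0.
w0 lacks atom P, so w0 ||-/- P.

No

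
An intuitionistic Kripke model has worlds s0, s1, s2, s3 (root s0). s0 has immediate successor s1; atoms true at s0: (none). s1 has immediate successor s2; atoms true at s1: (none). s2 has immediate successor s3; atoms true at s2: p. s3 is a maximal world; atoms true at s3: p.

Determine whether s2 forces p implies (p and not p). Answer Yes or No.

No

s2 does not force p implies (p and not p): already at s2 itself, s2 forces p but s2 does not force p and not p.
s2 does not force p and not p since s2 fails not p.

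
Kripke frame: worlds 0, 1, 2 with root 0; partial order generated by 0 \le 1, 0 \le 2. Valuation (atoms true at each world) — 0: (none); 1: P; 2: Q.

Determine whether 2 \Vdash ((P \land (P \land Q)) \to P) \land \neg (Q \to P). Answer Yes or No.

2 \Vdash ((P \land (P \land Q)) \to P) \land \neg (Q \to P) since 2 forces both conjuncts.

Yes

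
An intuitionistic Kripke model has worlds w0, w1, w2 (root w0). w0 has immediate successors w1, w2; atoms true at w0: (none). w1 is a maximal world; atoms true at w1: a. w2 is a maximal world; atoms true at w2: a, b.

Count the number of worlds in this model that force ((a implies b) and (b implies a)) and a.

1

w0: does not force it — w0 does not force ((a implies b) and (b implies a)) and a since w0 fails (a implies b) and (b implies a).
w1: does not force it — w1 does not force ((a implies b) and (b implies a)) and a since w1 fails (a implies b) and (b implies a).
w2: forces it.
Worlds forcing the formula: {w2}.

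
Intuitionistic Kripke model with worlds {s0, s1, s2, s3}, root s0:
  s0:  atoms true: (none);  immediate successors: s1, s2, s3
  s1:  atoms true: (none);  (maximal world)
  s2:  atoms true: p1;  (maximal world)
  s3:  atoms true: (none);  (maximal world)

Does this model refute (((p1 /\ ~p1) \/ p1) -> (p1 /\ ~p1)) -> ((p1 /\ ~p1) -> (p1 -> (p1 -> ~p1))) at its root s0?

s0 ||- (((p1 /\ ~p1) \/ p1) -> (p1 /\ ~p1)) -> ((p1 /\ ~p1) -> (p1 -> (p1 -> ~p1))): every world accessible from s0 that forces ((p1 /\ ~p1) \/ p1) -> (p1 /\ ~p1) (namely s1, s3) also forces (p1 /\ ~p1) -> (p1 -> (p1 -> ~p1)).
So the root s0 forces (((p1 /\ ~p1) \/ p1) -> (p1 /\ ~p1)) -> ((p1 /\ ~p1) -> (p1 -> (p1 -> ~p1))); the model is not a countermodel.

No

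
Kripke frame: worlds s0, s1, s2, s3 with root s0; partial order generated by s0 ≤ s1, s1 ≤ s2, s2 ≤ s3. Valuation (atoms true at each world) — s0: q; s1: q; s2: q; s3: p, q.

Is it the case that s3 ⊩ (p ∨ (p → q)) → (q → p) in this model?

s3 ⊩ (p ∨ (p → q)) → (q → p): every world accessible from s3 that forces p ∨ (p → q) (namely s3) also forces q → p.

Yes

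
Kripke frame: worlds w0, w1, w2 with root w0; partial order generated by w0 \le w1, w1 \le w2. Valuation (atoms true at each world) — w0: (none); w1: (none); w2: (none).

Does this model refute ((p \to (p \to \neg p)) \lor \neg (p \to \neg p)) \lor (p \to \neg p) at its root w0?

w0 \Vdash ((p \to (p \to \neg p)) \lor \neg (p \to \neg p)) \lor (p \to \neg p) via the disjunct (p \to (p \to \neg p)) \lor \neg (p \to \neg p).
So the root w0 forces ((p \to (p \to \neg p)) \lor \neg (p \to \neg p)) \lor (p \to \neg p); the model is not a countermodel.

No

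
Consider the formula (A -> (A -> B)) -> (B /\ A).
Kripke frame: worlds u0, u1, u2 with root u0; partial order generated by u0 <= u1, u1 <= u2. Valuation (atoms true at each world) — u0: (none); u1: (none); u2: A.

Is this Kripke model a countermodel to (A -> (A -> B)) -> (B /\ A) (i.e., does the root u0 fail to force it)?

No

u0 ||- (A -> (A -> B)) -> (B /\ A) vacuously: no world accessible from u0 forces the antecedent A -> (A -> B).
So the root u0 forces (A -> (A -> B)) -> (B /\ A); the model is not a countermodel.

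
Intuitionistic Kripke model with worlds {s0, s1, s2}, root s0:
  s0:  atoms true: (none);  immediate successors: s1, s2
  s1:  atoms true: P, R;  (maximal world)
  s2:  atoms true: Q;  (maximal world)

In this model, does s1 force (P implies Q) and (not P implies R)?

No

s1 does not force (P implies Q) and (not P implies R) since s1 fails P implies Q.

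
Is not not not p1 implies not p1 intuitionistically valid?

Yes

This is triple-negation reduction, which is intuitionistically derivable.
Assume not not not p1 and suppose p1. Then not not p1 (double-negation introduction), contradicting not not not p1. So not p1.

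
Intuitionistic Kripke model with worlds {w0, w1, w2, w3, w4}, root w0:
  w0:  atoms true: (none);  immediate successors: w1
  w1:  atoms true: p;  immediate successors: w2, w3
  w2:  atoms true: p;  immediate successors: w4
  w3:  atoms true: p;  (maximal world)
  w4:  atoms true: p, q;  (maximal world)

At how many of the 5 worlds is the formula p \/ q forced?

4

w0: does not force it — w0 ||-/- p \/ q: neither disjunct is forced at w0.
w1: forces it.
w2: forces it.
w3: forces it.
w4: forces it.
Worlds forcing the formula: {w1, w2, w3, w4}.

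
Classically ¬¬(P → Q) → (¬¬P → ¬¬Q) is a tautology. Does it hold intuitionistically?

This is the distribution of double negation over implication, which is intuitionistically derivable.
Assume ¬¬(P → Q) and ¬¬P; suppose ¬Q. Then P → Q would give ¬P (by contraposition), contradicting ¬¬P; so ¬(P → Q), contradicting ¬¬(P → Q). Hence ¬¬Q.

Yes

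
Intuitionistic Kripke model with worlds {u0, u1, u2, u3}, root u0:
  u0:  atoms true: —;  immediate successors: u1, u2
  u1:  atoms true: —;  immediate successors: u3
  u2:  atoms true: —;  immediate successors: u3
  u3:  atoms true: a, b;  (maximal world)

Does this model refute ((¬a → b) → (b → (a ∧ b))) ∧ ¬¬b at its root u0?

No

u0 ⊩ ((¬a → b) → (b → (a ∧ b))) ∧ ¬¬b since u0 forces both conjuncts.
So the root u0 forces ((¬a → b) → (b → (a ∧ b))) ∧ ¬¬b; the model is not a countermodel.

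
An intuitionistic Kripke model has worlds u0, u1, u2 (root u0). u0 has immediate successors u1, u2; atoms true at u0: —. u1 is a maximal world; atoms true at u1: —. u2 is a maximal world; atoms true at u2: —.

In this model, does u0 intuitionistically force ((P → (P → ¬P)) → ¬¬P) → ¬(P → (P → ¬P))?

u0 ⊩ ((P → (P → ¬P)) → ¬¬P) → ¬(P → (P → ¬P)) vacuously: no world accessible from u0 forces the antecedent (P → (P → ¬P)) → ¬¬P.

Yes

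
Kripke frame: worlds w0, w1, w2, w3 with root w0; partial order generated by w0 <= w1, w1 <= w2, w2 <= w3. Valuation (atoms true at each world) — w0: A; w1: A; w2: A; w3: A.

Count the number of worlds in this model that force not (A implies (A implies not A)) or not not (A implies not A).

w0: forces it.
w1: forces it.
w2: forces it.
w3: forces it.
Worlds forcing the formula: {w0, w1, w2, w3}.

4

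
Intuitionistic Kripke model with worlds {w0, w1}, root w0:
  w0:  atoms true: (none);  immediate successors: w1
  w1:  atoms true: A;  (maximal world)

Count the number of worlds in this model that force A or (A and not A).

1

w0: does not force it — w0 does not force A or (A and not A): neither disjunct is forced at w0.
w1: forces it.
Worlds forcing the formula: {w1}.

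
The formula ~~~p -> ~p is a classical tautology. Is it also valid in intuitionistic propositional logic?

Yes

This is triple-negation reduction, which is intuitionistically derivable.
Assume ~~~p and suppose p. Then ~~p (double-negation introduction), contradicting ~~~p. So ~p.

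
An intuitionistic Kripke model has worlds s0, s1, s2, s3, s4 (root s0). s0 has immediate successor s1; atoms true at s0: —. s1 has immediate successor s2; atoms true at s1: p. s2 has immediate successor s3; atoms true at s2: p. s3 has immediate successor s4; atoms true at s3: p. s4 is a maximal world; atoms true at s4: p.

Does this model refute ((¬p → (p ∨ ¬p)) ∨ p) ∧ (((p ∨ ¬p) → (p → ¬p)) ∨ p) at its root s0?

s0 ⊮ ((¬p → (p ∨ ¬p)) ∨ p) ∧ (((p ∨ ¬p) → (p → ¬p)) ∨ p) since s0 fails ((p ∨ ¬p) → (p → ¬p)) ∨ p.
So the root s0 does not force ((¬p → (p ∨ ¬p)) ∨ p) ∧ (((p ∨ ¬p) → (p → ¬p)) ∨ p); the model is a countermodel.

Yes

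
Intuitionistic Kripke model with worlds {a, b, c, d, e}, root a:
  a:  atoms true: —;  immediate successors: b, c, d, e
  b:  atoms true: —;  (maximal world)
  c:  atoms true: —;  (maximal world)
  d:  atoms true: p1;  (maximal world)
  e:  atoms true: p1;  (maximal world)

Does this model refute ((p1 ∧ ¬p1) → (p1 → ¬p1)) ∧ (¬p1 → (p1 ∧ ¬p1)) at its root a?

a ⊮ ((p1 ∧ ¬p1) → (p1 → ¬p1)) ∧ (¬p1 → (p1 ∧ ¬p1)) since a fails ¬p1 → (p1 ∧ ¬p1).
So the root a does not force ((p1 ∧ ¬p1) → (p1 → ¬p1)) ∧ (¬p1 → (p1 ∧ ¬p1)); the model is a countermodel.

Yes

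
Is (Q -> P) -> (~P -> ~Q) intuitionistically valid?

Yes

This is the forward direction of contraposition, which is intuitionistically derivable.
Assume Q -> P and ~P. If Q held then P would follow, contradicting ~P; so ~Q.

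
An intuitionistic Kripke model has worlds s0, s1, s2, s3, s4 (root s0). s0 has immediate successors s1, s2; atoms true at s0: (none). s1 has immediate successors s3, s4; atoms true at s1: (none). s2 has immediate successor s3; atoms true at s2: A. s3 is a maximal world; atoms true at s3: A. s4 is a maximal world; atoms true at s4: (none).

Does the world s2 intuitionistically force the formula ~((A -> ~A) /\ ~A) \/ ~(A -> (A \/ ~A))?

Yes

s2 ||- ~((A -> ~A) /\ ~A) \/ ~(A -> (A \/ ~A)) via the disjunct ~((A -> ~A) /\ ~A).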